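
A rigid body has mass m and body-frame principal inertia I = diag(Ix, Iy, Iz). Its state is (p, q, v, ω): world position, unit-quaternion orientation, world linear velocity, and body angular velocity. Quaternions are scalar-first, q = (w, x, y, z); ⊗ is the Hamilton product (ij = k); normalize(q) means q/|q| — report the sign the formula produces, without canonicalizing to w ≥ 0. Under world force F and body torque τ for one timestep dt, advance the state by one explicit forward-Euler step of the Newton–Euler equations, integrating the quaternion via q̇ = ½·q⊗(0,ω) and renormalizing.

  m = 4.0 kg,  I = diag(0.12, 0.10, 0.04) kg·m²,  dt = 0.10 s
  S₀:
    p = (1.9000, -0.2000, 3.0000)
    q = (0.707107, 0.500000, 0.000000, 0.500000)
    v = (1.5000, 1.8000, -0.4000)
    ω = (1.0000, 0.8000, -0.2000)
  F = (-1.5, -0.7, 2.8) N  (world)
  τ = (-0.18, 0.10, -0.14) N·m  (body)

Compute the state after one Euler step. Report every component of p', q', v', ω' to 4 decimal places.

precession coupling ω×(Iω) = (0.0096, -0.0160, -0.0160)
angular accel α = (-1.5800, 1.1600, -3.1000)
ω + α·dt = (0.8420, 0.9160, -0.5100)
q⊗(0,ω) = (-0.4000000, 0.3071070, 1.1656856, 0.2585786)
updated quaternion q' = (0.6857, 0.5143, 0.0582, 0.5119)
p' = p + v·dt = (2.0500, -0.0200, 2.9600)
v' = v + a·dt = (1.4625, 1.7825, -0.3300)

p' = (2.0500, -0.0200, 2.9600)
q' = (0.6857, 0.5143, 0.0582, 0.5119)
v' = (1.4625, 1.7825, -0.3300)
ω' = (0.8420, 0.9160, -0.5100)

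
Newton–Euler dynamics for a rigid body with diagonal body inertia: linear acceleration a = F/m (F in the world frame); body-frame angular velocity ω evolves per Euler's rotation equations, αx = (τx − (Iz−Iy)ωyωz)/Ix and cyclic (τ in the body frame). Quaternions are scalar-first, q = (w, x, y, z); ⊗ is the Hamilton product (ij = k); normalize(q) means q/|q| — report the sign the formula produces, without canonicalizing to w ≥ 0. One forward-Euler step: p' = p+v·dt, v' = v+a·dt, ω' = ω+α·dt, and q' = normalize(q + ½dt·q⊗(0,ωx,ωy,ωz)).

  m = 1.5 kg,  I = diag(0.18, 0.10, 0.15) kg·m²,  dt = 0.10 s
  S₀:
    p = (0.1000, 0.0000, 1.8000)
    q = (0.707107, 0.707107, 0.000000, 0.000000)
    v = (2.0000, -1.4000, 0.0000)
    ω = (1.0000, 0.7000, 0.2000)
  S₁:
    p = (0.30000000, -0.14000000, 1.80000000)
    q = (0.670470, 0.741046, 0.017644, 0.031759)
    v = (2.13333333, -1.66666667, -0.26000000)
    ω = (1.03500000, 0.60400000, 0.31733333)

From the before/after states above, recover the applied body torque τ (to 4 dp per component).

ω₁ − ω₀ = (0.03500000, -0.09600000, 0.11733333)
I·α + gyro = (0.0700, -0.0900, 0.1200)

τ = (0.0700, -0.0900, 0.1200)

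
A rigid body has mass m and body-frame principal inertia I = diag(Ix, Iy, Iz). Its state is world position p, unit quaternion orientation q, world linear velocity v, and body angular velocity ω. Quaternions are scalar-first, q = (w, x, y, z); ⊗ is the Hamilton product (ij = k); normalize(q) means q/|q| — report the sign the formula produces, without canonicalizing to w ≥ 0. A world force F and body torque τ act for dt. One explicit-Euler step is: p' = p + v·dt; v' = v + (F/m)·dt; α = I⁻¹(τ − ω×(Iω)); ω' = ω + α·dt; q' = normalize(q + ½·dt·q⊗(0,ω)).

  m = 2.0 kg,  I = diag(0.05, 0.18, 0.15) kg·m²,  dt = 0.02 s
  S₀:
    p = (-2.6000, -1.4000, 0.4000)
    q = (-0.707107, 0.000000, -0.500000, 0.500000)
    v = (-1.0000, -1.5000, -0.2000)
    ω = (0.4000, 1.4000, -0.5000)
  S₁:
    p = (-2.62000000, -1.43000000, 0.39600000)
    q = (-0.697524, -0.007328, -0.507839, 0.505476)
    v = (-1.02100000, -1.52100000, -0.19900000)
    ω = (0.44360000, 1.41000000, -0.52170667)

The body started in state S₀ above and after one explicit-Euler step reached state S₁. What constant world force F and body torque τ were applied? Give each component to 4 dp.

Δω = ω₁−ω₀ = (0.04360000, 0.01000000, -0.02170667)
ω₀×(Iω₀) = (0.0210, 0.0200, 0.0728)
I·α + gyro = (0.1300, 0.1100, -0.0900)
velocity change Δv = (-0.02100000, -0.02100000, 0.00100000)
F = m·Δv/dt = (-2.1000, -2.1000, 0.1000)

F = (-2.1000, -2.1000, 0.1000)
τ = (0.1300, 0.1100, -0.0900)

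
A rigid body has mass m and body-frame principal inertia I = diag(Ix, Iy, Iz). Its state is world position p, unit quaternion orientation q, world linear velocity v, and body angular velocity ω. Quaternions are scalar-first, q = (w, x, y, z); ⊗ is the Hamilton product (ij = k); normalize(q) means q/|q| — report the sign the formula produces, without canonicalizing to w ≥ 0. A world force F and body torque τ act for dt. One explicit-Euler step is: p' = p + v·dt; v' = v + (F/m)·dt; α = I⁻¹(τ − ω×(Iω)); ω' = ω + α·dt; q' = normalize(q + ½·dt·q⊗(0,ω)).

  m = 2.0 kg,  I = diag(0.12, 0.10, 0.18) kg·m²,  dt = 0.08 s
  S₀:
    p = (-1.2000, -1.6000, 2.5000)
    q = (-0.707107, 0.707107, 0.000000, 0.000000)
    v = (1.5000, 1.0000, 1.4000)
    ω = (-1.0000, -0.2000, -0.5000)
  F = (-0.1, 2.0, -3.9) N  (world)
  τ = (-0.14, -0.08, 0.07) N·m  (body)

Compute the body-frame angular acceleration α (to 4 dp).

ω×(Iω) gyroscopic = (0.0080, -0.0300, -0.0040)
α = I⁻¹(τ − ω×Iω) = (-1.2333, -0.5000, 0.4111)

α = (-1.2333, -0.5000, 0.4111)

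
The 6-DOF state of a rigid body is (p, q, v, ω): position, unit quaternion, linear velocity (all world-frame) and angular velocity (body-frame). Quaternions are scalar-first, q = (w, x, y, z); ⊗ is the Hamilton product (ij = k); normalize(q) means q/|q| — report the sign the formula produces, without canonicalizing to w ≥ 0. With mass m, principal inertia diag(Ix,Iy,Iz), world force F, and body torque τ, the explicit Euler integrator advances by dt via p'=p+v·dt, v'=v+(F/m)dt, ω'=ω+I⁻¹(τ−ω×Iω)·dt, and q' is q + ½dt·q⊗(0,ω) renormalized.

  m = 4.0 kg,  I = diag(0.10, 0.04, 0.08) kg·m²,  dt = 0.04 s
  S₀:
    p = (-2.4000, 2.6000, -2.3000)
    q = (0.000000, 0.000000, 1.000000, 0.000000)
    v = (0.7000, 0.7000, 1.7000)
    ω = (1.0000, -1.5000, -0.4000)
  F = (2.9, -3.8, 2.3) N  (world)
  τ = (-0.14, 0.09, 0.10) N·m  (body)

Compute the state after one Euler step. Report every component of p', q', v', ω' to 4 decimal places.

p' = (-2.3720, 2.6280, -2.2320)
q' = (0.0300, -0.0080, 0.9993, -0.0200)
v' = (0.7290, 0.6620, 1.7230)
ω' = (0.9344, -1.4020, -0.3950)

p' = p + v·dt = (-2.3720, 2.6280, -2.2320)
v + (F/m)dt = (0.7290, 0.6620, 1.7230)
ω×(Iω) gyroscopic = (0.0240, -0.0080, 0.0900)
angular accel α = (-1.6400, 2.4500, 0.1250)
ω' = ω + α·dt = (0.9344, -1.4020, -0.3950)
Hamilton product q⊗(0,ω) = (1.5000000, -0.4000000, 0.0000000, -1.0000000)
q' = normalize(q + ½dt·q⊗(0,ω)) = (0.0300, -0.0080, 0.9993, -0.0200)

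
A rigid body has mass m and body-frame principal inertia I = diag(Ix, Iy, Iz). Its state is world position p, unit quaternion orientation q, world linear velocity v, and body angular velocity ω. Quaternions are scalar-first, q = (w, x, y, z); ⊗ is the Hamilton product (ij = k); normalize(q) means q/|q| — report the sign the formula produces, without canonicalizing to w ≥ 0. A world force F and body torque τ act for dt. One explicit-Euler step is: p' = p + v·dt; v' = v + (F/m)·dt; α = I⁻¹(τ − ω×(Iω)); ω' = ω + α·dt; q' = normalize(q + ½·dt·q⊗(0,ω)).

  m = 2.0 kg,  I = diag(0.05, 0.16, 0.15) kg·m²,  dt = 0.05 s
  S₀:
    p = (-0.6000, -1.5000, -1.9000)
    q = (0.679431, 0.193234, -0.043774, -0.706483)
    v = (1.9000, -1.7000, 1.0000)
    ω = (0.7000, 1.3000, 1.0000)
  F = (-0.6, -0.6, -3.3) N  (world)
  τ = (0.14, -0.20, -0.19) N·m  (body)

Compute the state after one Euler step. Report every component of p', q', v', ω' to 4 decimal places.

p' = (-0.5050, -1.5850, -1.8500)
q' = (0.6944, 0.2268, -0.0388, -0.6818)
v' = (1.8850, -1.7150, 0.9175)
ω' = (0.8530, 1.2594, 0.9033)

new position p' = (-0.5050, -1.5850, -1.8500)
v' = v + a·dt = (1.8850, -1.7150, 0.9175)
α = I⁻¹(τ − ω×Iω) = (3.0600, -0.8125, -1.9340)
new body rate ω' = (0.8530, 1.2594, 0.9033)
2q̇ = q⊗(0,ω) = (0.6281254, 1.3502556, 0.1954882, 0.9612770)
q + ½dt·q⊗(0,ω), renormalized = (0.6944, 0.2268, -0.0388, -0.6818)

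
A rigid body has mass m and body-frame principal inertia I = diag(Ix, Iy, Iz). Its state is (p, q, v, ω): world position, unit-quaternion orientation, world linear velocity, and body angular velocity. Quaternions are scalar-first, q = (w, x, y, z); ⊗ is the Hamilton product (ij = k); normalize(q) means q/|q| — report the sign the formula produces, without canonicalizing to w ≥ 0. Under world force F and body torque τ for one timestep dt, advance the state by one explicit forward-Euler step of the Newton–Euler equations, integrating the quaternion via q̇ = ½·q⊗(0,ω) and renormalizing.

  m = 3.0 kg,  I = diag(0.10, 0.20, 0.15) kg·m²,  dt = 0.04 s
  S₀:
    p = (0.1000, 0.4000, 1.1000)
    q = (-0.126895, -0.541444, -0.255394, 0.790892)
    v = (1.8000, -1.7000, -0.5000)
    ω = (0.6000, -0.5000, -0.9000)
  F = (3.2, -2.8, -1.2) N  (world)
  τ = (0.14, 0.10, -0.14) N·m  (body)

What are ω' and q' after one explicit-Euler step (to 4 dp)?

ω' = (0.6650, -0.4854, -0.9293)
q' = (-0.1087, -0.5303, -0.2543, 0.8014)

(τ − ω×Iω)/I = (1.6250, 0.3650, -0.7333)
ω + α·dt = (0.6650, -0.4854, -0.9293)
Hamilton product q⊗(0,ω) = (0.9089722, 0.5491636, 0.0506831, 0.5381639)
q + ½dt·q⊗(0,ω), renormalized = (-0.1087, -0.5303, -0.2543, 0.8014)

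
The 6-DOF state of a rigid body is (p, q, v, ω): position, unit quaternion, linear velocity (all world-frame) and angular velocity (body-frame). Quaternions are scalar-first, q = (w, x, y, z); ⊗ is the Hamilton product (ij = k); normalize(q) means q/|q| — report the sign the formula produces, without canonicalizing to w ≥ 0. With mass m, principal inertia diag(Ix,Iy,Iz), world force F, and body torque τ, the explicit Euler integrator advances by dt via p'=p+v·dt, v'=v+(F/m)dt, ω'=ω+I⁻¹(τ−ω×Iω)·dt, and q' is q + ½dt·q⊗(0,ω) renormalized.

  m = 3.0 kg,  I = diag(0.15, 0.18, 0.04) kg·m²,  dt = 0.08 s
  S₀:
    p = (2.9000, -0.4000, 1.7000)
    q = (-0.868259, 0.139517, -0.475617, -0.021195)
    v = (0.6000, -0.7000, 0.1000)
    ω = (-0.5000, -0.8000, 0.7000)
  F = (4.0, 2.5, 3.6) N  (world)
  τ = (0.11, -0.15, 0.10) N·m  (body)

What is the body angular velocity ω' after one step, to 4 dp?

α = I⁻¹(τ − ω×Iω) = (0.2107, -0.6194, 2.2000)
new body rate ω' = (-0.4831, -0.8496, 0.8760)

ω' = (-0.4831, -0.8496, 0.8760)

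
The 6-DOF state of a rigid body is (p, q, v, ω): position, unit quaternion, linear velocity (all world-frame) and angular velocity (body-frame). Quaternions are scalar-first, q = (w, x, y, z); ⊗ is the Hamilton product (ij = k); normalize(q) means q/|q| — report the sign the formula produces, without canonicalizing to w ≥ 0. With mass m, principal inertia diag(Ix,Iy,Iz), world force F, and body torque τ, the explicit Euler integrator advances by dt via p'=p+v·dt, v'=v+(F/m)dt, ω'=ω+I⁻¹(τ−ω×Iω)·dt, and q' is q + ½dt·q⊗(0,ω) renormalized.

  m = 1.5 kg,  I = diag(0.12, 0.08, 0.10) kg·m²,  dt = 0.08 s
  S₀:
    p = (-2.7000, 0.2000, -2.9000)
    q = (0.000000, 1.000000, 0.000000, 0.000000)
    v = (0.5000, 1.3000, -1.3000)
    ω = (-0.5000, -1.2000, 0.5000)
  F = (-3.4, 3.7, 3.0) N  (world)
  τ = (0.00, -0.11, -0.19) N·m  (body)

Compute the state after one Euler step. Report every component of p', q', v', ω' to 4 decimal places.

p' = (-2.6600, 0.3040, -3.0040)
q' = (0.0200, 0.9985, -0.0200, -0.0479)
v' = (0.3187, 1.4973, -1.1400)
ω' = (-0.4920, -1.3050, 0.3672)

linear accel F/m = (-2.2667, 2.4667, 2.0000)
p' = p + v·dt = (-2.6600, 0.3040, -3.0040)
new velocity v' = (0.3187, 1.4973, -1.1400)
angular accel α = (0.1000, -1.3125, -1.6600)
new body rate ω' = (-0.4920, -1.3050, 0.3672)
Hamilton product q⊗(0,ω) = (0.5000000, 0.0000000, -0.5000000, -1.2000000)
updated quaternion q' = (0.0200, 0.9985, -0.0200, -0.0479)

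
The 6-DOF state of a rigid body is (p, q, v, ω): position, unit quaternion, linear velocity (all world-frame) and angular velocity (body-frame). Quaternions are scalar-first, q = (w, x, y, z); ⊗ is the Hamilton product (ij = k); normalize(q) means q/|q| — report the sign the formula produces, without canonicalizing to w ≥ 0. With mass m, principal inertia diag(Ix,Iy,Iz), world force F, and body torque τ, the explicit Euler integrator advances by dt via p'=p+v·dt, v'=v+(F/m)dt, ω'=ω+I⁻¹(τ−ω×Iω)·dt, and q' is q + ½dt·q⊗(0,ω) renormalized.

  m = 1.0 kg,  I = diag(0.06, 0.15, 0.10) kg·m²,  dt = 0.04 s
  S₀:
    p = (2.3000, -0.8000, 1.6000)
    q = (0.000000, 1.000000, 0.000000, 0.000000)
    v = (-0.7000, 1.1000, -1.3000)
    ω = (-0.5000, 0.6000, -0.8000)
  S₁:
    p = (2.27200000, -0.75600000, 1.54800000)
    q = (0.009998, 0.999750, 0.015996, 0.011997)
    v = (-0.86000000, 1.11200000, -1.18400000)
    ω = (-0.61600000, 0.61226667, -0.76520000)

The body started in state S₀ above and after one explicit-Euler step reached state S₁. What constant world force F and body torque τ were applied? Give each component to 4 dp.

ω₁ − ω₀ = (-0.11600000, 0.01226667, 0.03480000)
I·α + gyro = (-0.1500, 0.0300, 0.0600)
v₁ − v₀ = (-0.16000000, 0.01200000, 0.11600000)
applied force F = (-4.0000, 0.3000, 2.9000)

F = (-4.0000, 0.3000, 2.9000)
τ = (-0.1500, 0.0300, 0.0600)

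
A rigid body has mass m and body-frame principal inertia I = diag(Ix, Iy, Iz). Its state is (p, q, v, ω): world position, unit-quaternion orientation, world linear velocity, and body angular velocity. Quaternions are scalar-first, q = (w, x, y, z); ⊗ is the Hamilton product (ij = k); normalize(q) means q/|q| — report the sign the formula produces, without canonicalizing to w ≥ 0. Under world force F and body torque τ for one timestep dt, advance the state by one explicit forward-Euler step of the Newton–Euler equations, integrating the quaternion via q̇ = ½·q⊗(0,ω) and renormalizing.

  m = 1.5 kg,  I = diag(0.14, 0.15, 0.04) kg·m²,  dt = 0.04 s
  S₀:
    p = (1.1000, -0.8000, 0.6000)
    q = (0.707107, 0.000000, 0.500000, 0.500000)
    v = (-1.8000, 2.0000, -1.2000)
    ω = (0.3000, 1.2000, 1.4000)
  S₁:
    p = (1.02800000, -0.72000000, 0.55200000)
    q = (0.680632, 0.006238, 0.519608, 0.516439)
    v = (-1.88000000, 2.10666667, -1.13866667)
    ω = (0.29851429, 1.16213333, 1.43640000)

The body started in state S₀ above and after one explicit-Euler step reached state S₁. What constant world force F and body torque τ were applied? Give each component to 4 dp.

Δω = ω₁−ω₀ = (-0.00148571, -0.03786667, 0.03640000)
applied torque τ = (-0.1900, -0.1000, 0.0400)
velocity change Δv = (-0.08000000, 0.10666667, 0.06133333)
F = m·Δv/dt = (-3.0000, 4.0000, 2.3000)

F = (-3.0000, 4.0000, 2.3000)
τ = (-0.1900, -0.1000, 0.0400)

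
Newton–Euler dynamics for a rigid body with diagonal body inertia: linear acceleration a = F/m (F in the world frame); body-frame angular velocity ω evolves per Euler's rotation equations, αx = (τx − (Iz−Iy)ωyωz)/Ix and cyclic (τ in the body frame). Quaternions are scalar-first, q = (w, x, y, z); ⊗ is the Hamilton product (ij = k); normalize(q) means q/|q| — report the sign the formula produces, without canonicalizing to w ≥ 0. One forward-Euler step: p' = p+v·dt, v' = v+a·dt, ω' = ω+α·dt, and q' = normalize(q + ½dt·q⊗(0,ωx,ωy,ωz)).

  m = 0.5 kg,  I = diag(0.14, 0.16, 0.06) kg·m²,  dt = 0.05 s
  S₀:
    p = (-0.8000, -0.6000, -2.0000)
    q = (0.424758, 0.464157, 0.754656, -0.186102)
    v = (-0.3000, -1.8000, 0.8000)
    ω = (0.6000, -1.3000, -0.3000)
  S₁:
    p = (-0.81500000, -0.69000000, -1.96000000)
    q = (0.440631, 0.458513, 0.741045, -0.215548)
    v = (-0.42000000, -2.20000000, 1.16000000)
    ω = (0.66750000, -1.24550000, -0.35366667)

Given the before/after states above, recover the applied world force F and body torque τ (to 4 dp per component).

v₁ − v₀ = (-0.12000000, -0.40000000, 0.36000000)
applied force F = (-1.2000, -4.0000, 3.6000)
rate change Δω = (0.06750000, 0.05450000, -0.05366667)
τ = I·(Δω/dt) + ω₀×(Iω₀) = (0.1500, 0.1600, -0.0800)

F = (-1.2000, -4.0000, 3.6000)
τ = (0.1500, 0.1600, -0.0800)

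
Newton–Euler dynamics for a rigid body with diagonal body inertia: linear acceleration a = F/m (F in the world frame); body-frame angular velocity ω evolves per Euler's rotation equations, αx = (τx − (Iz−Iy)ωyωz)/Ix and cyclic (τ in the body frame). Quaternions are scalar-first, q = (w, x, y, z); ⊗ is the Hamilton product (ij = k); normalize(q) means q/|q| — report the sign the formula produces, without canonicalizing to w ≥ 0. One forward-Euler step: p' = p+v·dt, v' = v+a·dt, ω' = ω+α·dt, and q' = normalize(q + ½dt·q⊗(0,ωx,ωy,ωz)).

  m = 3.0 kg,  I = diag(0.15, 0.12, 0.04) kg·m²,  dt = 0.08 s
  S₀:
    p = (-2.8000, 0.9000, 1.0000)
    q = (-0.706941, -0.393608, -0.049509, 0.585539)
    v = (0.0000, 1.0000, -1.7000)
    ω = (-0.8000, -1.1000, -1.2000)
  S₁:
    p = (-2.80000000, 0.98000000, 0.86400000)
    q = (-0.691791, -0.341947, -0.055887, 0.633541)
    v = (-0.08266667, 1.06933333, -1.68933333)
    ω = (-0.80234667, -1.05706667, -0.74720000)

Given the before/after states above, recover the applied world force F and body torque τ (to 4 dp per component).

F = (-3.1000, 2.6000, 0.4000)
τ = (-0.1100, 0.1700, 0.2000)

Δv = v₁−v₀ = (-0.08266667, 0.06933333, 0.01066667)
m·(v₁−v₀)/dt = (-3.1000, 2.6000, 0.4000)
rate change Δω = (-0.00234667, 0.04293333, 0.45280000)
ω₀×(Iω₀) = (-0.1056, 0.1056, -0.0264)
applied torque τ = (-0.1100, 0.1700, 0.2000)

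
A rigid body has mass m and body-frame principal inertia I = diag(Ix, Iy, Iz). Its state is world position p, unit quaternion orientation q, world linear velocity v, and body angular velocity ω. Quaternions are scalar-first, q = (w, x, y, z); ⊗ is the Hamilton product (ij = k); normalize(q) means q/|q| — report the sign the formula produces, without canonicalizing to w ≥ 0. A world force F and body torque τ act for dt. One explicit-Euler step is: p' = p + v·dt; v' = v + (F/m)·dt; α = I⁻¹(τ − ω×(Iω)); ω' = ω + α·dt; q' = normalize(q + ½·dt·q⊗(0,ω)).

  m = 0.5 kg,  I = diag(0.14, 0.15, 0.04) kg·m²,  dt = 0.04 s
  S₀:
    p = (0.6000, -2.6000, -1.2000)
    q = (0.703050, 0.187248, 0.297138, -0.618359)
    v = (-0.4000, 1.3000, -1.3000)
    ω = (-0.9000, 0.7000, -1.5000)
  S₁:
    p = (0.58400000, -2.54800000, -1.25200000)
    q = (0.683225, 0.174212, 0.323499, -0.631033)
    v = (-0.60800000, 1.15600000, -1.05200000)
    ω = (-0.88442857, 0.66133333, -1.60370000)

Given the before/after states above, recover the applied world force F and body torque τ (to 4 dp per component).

F = (-2.6000, -1.8000, 3.1000)
τ = (0.1700, -0.0100, -0.1100)

ω₁ − ω₀ = (0.01557143, -0.03866667, -0.10370000)
τ = I·(Δω/dt) + ω₀×(Iω₀) = (0.1700, -0.0100, -0.1100)
velocity change Δv = (-0.20800000, -0.14400000, 0.24800000)
F = m·Δv/dt = (-2.6000, -1.8000, 3.1000)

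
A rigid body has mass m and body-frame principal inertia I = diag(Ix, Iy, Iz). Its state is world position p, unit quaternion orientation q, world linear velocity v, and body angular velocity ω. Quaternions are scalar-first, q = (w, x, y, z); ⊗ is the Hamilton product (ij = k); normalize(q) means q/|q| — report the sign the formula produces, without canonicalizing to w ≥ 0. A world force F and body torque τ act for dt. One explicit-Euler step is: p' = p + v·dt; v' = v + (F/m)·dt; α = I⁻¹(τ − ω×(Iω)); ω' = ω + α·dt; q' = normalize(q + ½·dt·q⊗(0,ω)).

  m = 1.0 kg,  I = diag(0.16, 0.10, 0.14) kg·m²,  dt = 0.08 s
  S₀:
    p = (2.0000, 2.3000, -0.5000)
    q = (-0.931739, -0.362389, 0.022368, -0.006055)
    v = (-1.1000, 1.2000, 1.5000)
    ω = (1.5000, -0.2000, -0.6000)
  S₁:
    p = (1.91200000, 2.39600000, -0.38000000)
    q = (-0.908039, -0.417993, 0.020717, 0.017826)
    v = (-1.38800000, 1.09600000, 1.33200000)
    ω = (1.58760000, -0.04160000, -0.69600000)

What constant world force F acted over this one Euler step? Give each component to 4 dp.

F = (-3.6000, -1.3000, -2.1000)

Δv = v₁−v₀ = (-0.28800000, -0.10400000, -0.16800000)
applied force F = (-3.6000, -1.3000, -2.1000)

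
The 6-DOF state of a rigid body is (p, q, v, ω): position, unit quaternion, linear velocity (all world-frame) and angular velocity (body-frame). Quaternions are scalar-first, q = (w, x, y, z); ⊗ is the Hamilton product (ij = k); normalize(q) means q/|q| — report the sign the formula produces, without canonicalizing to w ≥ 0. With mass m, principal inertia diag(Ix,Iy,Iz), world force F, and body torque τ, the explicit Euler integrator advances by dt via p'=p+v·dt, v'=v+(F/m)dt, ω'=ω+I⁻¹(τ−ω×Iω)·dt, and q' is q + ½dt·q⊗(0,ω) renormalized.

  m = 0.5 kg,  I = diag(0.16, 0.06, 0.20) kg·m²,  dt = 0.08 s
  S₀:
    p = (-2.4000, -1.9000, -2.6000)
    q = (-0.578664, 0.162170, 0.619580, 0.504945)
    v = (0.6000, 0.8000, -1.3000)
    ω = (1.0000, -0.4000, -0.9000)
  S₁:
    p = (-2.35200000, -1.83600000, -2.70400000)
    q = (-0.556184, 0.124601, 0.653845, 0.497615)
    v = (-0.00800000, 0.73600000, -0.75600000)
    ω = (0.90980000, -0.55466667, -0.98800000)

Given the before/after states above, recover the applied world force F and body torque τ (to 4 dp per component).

Δv = v₁−v₀ = (-0.60800000, -0.06400000, 0.54400000)
applied force F = (-3.8000, -0.4000, 3.4000)
ω₁ − ω₀ = (-0.09020000, -0.15466667, -0.08800000)
ω₀×(Iω₀) = (0.0504, 0.0360, 0.0400)
applied torque τ = (-0.1300, -0.0800, -0.1800)

F = (-3.8000, -0.4000, 3.4000)
τ = (-0.1300, -0.0800, -0.1800)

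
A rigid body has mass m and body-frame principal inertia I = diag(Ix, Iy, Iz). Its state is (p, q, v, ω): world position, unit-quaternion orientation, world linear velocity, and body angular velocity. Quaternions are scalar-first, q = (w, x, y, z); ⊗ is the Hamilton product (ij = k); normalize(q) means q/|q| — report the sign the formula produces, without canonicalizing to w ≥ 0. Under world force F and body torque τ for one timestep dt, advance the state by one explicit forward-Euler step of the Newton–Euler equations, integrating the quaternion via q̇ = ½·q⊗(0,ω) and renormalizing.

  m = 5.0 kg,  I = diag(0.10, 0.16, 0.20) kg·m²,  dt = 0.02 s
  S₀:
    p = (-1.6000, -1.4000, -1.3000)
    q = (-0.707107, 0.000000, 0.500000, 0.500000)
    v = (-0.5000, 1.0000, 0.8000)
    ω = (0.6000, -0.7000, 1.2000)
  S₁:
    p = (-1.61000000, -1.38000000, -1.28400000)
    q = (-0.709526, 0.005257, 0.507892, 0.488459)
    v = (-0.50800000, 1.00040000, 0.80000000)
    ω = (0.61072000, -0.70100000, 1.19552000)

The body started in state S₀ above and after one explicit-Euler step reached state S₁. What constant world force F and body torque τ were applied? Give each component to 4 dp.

F = (-2.0000, 0.1000, 0.0000)
τ = (0.0200, -0.0800, -0.0700)

Δv = v₁−v₀ = (-0.00800000, 0.00040000, 0.00000000)
applied force F = (-2.0000, 0.1000, 0.0000)
Δω = ω₁−ω₀ = (0.01072000, -0.00100000, -0.00448000)
gyro term ω₀×Iω₀ = (-0.0336, -0.0720, -0.0252)
τ = I·(Δω/dt) + ω₀×(Iω₀) = (0.0200, -0.0800, -0.0700)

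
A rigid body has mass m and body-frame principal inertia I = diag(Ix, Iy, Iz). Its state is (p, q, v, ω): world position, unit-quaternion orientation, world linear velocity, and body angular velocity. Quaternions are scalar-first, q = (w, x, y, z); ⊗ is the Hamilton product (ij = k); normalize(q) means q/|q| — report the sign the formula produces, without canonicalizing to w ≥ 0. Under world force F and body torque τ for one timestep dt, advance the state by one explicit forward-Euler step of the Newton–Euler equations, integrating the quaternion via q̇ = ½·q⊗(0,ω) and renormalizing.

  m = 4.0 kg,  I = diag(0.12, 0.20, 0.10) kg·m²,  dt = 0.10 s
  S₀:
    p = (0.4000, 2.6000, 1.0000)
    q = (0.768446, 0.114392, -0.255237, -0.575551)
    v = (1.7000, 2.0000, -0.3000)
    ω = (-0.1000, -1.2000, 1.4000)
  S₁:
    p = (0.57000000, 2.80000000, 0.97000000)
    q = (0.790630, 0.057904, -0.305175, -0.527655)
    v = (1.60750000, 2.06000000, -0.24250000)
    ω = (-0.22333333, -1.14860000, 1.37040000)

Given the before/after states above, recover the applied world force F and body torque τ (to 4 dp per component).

F = (-3.7000, 2.4000, 2.3000)
τ = (0.0200, 0.1000, -0.0200)

rate change Δω = (-0.12333333, 0.05140000, -0.02960000)
precession coupling = (0.1680, -0.0028, 0.0096)
τ = I·(Δω/dt) + ω₀×(Iω₀) = (0.0200, 0.1000, -0.0200)
v₁ − v₀ = (-0.09250000, 0.06000000, 0.05750000)
F = m·Δv/dt = (-3.7000, 2.4000, 2.3000)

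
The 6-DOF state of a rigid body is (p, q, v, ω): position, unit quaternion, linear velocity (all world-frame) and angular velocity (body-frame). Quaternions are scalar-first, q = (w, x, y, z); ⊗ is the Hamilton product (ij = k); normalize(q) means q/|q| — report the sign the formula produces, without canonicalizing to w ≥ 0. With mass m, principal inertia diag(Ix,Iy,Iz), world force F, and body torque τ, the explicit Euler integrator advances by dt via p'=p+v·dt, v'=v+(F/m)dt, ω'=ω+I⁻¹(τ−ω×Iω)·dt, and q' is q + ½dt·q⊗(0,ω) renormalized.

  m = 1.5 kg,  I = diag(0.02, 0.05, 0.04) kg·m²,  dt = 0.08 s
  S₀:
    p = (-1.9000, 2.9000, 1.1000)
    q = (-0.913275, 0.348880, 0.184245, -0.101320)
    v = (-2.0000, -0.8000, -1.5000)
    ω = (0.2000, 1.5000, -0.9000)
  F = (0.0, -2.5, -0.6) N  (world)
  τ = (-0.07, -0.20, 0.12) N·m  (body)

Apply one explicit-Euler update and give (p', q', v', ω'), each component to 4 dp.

p' = (-2.0600, 2.8360, 0.9800)
q' = (-0.9285, 0.3402, 0.1408, -0.0489)
v' = (-2.0000, -0.9333, -1.5320)
ω' = (-0.1340, 1.1742, -0.6780)

ω×(Iω) gyroscopic = (0.0135, 0.0036, 0.0090)
angular accel α = (-4.1750, -4.0720, 2.7750)
new body rate ω' = (-0.1340, 1.1742, -0.6780)
Hamilton product q⊗(0,ω) = (-0.4373315, -0.1964955, -1.0761845, 1.3084185)
updated quaternion q' = (-0.9285, 0.3402, 0.1408, -0.0489)
new position p' = (-2.0600, 2.8360, 0.9800)
v' = v + a·dt = (-2.0000, -0.9333, -1.5320)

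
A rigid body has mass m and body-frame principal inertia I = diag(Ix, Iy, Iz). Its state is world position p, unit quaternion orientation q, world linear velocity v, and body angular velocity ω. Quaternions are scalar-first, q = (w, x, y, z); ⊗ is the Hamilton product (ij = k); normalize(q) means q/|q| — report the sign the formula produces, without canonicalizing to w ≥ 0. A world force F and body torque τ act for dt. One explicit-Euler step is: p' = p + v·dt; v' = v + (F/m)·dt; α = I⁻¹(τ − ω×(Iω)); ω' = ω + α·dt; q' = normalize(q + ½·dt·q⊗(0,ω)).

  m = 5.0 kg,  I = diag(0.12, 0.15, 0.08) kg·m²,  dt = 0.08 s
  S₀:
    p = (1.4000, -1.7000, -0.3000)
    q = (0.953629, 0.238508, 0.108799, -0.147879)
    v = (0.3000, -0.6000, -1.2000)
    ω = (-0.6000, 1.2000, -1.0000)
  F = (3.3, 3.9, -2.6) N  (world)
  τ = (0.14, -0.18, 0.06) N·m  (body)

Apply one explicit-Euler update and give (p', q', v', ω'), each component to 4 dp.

p' = (1.4240, -1.7480, -0.3960)
q' = (0.9461, 0.2179, 0.1673, -0.1716)
v' = (0.3528, -0.5376, -1.2416)
ω' = (-0.5627, 1.0912, -0.9184)

α = I⁻¹(τ − ω×Iω) = (0.4667, -1.3600, 1.0200)
ω' = ω + α·dt = (-0.5627, 1.0912, -0.9184)
q⊗(0,ω) = (-0.1353330, -0.5035216, 1.4715902, -0.6021400)
q + ½dt·q⊗(0,ω), renormalized = (0.9461, 0.2179, 0.1673, -0.1716)
p' = p + v·dt = (1.4240, -1.7480, -0.3960)
v + (F/m)dt = (0.3528, -0.5376, -1.2416)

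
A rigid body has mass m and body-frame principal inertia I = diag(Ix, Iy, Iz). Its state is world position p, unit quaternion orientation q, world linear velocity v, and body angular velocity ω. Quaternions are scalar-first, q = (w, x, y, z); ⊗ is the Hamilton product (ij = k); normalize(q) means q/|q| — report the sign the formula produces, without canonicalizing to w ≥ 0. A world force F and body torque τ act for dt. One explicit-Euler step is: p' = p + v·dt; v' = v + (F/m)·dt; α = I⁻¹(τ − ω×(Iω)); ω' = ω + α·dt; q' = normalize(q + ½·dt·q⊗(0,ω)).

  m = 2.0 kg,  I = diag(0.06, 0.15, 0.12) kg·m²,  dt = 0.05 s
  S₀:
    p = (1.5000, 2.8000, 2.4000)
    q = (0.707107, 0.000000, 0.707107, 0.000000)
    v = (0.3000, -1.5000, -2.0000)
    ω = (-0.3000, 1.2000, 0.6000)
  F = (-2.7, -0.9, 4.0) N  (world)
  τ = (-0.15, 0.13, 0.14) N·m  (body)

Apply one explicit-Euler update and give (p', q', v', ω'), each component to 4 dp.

precession coupling ω×(Iω) = (-0.0216, 0.0108, -0.0324)
angular accel α = (-2.1400, 0.7947, 1.4367)
ω' = ω + α·dt = (-0.4070, 1.2397, 0.6718)
q⊗(0,ω) = (-0.8485284, 0.2121321, 0.8485284, 0.6363963)
q + ½dt·q⊗(0,ω), renormalized = (0.6855, 0.0053, 0.7279, 0.0159)
a = (-1.3500, -0.4500, 2.0000)
new position p' = (1.5150, 2.7250, 2.3000)
v' = v + a·dt = (0.2325, -1.5225, -1.9000)

p' = (1.5150, 2.7250, 2.3000)
q' = (0.6855, 0.0053, 0.7279, 0.0159)
v' = (0.2325, -1.5225, -1.9000)
ω' = (-0.4070, 1.2397, 0.6718)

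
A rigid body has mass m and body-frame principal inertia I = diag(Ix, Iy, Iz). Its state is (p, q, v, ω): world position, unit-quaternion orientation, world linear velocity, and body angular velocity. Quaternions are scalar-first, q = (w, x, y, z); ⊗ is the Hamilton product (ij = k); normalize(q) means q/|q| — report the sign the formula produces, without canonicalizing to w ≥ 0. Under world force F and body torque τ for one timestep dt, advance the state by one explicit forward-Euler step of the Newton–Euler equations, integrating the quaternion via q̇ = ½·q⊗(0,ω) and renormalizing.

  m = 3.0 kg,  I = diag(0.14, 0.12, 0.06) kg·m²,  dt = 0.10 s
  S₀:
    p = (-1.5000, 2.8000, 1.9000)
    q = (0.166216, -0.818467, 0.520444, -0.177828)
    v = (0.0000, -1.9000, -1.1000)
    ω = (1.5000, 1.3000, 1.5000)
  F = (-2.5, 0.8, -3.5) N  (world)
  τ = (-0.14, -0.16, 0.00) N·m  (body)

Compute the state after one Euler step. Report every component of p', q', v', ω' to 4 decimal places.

p' = (-1.5000, 2.6100, 1.7900)
q' = (0.2055, -0.7496, 0.5749, -0.2556)
v' = (-0.0833, -1.8733, -1.2167)
ω' = (1.4836, 1.0167, 1.5650)

(τ − ω×Iω)/I = (-0.1643, -2.8333, 0.6500)
ω + α·dt = (1.4836, 1.0167, 1.5650)
Hamilton product q⊗(0,ω) = (0.8178653, 1.2611664, 1.1770393, -1.5953491)
q' = normalize(q + ½dt·q⊗(0,ω)) = (0.2055, -0.7496, 0.5749, -0.2556)
linear accel F/m = (-0.8333, 0.2667, -1.1667)
p' = p + v·dt = (-1.5000, 2.6100, 1.7900)
new velocity v' = (-0.0833, -1.8733, -1.2167)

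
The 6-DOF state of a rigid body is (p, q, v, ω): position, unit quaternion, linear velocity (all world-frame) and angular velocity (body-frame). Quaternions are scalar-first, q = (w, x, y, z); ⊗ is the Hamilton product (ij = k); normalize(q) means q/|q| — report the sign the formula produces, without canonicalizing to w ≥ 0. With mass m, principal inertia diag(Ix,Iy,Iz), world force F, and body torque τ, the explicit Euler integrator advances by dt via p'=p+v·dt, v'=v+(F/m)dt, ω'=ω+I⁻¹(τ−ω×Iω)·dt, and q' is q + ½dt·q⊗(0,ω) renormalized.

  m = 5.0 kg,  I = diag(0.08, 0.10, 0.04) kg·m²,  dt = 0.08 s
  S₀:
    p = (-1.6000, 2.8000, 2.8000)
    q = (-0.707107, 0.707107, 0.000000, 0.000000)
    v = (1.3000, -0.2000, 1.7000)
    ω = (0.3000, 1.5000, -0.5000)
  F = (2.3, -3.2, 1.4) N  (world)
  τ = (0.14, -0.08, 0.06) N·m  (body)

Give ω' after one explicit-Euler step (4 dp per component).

gyro term ω×Iω = (0.0450, -0.0060, 0.0090)
angular accel α = (1.1875, -0.7400, 1.2750)
ω' = ω + α·dt = (0.3950, 1.4408, -0.3980)

ω' = (0.3950, 1.4408, -0.3980)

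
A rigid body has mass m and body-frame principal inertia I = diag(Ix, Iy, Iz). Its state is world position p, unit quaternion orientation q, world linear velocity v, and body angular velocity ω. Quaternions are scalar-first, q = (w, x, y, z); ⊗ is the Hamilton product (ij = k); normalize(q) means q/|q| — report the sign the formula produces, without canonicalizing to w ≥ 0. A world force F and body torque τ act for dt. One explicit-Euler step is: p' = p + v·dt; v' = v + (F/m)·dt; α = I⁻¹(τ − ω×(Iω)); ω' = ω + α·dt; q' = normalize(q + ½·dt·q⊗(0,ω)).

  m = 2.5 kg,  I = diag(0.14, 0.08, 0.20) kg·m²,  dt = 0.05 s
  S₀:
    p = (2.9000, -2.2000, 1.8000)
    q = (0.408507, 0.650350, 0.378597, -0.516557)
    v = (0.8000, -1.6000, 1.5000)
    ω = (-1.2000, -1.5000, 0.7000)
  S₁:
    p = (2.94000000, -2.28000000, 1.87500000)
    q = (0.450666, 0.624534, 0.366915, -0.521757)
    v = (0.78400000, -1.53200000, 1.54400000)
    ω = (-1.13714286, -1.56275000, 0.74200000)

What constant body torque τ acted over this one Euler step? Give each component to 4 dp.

τ = (0.0500, -0.0500, 0.0600)

ω₁ − ω₀ = (0.06285714, -0.06275000, 0.04200000)
I·α + gyro = (0.0500, -0.0500, 0.0600)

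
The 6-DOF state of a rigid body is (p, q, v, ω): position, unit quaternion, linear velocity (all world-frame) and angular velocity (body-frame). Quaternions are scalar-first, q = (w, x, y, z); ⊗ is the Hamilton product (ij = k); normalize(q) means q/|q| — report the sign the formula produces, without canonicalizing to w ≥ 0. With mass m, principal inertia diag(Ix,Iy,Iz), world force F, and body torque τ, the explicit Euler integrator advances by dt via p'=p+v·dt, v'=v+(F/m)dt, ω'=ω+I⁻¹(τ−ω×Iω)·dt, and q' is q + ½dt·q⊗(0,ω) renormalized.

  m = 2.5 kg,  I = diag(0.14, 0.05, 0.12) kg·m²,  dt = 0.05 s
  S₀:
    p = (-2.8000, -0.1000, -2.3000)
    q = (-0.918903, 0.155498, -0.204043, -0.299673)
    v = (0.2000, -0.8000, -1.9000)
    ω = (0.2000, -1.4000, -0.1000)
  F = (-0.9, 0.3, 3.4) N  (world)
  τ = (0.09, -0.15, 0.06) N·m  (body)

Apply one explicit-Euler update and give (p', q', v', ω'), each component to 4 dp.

p' = (-2.7900, -0.1400, -2.3950)
q' = (-0.9270, 0.1408, -0.1729, -0.3016)
v' = (0.1820, -0.7940, -1.8320)
ω' = (0.2286, -1.5496, -0.0855)

a = F/m = (-0.3600, 0.1200, 1.3600)
p' = p + v·dt = (-2.7900, -0.1400, -2.3950)
new velocity v' = (0.1820, -0.7940, -1.8320)
gyro term ω×Iω = (0.0098, -0.0004, 0.0252)
angular accel α = (0.5729, -2.9920, 0.2900)
ω' = ω + α·dt = (0.2286, -1.5496, -0.0855)
Hamilton product q⊗(0,ω) = (-0.3467271, -0.5829185, 1.2420794, -0.0849983)
q' = normalize(q + ½dt·q⊗(0,ω)) = (-0.9270, 0.1408, -0.1729, -0.3016)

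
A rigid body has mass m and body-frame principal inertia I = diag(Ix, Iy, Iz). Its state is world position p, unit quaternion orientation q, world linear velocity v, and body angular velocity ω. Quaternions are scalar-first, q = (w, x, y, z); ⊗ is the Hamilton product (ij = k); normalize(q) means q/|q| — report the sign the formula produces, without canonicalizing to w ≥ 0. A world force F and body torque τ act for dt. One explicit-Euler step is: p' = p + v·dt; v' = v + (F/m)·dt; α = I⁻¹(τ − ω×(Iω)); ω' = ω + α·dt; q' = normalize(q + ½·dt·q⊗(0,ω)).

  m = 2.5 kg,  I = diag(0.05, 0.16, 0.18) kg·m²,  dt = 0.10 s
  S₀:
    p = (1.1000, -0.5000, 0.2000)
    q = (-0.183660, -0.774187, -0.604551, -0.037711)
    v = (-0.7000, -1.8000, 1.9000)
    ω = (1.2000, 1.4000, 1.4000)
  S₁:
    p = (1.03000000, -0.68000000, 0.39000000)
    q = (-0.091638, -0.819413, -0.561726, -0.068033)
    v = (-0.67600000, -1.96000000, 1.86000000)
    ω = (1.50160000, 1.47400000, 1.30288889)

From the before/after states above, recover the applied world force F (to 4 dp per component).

Δv = v₁−v₀ = (0.02400000, -0.16000000, -0.04000000)
m·(v₁−v₀)/dt = (0.6000, -4.0000, -1.0000)

F = (0.6000, -4.0000, -1.0000)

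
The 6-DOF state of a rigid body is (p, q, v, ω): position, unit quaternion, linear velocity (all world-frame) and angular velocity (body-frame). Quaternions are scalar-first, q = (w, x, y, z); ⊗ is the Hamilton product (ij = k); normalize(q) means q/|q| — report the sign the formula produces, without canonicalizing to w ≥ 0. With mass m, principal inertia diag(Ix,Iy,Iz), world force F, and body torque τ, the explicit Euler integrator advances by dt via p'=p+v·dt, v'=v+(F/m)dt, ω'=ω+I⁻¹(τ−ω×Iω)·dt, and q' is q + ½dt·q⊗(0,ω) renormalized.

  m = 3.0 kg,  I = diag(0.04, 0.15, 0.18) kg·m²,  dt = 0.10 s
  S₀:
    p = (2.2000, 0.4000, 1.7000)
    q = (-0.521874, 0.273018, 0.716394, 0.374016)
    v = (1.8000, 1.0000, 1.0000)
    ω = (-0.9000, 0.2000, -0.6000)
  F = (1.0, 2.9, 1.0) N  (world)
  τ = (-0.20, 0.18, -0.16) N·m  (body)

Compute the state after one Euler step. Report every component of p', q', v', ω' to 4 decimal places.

p' = (2.3800, 0.5000, 1.8000)
q' = (-0.5048, 0.2709, 0.7015, 0.4240)
v' = (1.8333, 1.0967, 1.0333)
ω' = (-1.3910, 0.3704, -0.6779)

a = (0.3333, 0.9667, 0.3333)
p + v·dt = (2.3800, 0.5000, 1.8000)
new velocity v' = (1.8333, 1.0967, 1.0333)
gyro term ω×Iω = (-0.0036, -0.0756, -0.0198)
α = I⁻¹(τ − ω×Iω) = (-4.9100, 1.7040, -0.7789)
ω' = ω + α·dt = (-1.3910, 0.3704, -0.6779)
Hamilton product q⊗(0,ω) = (0.3268470, -0.0349530, -0.2771784, 1.0124826)
updated quaternion q' = (-0.5048, 0.2709, 0.7015, 0.4240)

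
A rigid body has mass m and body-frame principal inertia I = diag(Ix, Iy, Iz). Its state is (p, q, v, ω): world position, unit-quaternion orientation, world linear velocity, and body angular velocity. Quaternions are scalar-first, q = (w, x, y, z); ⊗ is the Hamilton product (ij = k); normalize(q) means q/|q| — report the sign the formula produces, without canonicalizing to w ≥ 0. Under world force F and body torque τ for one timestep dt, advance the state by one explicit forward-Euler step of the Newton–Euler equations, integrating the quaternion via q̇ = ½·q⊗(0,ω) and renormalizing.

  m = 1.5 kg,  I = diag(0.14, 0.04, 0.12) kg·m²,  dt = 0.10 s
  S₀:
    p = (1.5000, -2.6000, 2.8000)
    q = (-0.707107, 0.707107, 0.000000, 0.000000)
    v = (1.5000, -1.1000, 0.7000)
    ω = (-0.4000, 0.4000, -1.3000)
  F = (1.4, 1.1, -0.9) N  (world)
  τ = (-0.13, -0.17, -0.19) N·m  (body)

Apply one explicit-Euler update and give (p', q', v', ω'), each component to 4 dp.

p' = (1.6500, -2.7100, 2.8700)
q' = (-0.6912, 0.7194, 0.0317, 0.0600)
v' = (1.5933, -1.0267, 0.6400)
ω' = (-0.4631, -0.0510, -1.4717)

gyro term ω×Iω = (-0.0416, 0.0104, 0.0160)
(τ − ω×Iω)/I = (-0.6314, -4.5100, -1.7167)
new body rate ω' = (-0.4631, -0.0510, -1.4717)
q⊗(0,ω) = (0.2828428, 0.2828428, 0.6363963, 1.2020819)
q + ½dt·q⊗(0,ω), renormalized = (-0.6912, 0.7194, 0.0317, 0.0600)
a = (0.9333, 0.7333, -0.6000)
p + v·dt = (1.6500, -2.7100, 2.8700)
v + (F/m)dt = (1.5933, -1.0267, 0.6400)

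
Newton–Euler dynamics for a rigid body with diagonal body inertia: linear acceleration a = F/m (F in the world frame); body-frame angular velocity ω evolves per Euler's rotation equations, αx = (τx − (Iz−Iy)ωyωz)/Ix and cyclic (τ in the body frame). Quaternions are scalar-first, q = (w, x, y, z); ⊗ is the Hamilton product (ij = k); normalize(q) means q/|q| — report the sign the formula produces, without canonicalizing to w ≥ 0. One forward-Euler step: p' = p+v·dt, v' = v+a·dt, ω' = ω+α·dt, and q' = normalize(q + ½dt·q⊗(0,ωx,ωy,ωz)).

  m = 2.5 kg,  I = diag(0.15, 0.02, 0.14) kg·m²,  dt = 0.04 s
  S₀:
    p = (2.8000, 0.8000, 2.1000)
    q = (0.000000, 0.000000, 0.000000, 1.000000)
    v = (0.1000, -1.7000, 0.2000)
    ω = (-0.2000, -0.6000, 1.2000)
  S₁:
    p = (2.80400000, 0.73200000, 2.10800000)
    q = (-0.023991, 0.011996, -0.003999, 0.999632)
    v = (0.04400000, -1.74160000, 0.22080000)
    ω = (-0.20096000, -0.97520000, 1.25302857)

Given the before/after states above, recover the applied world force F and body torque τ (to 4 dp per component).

F = (-3.5000, -2.6000, 1.3000)
τ = (-0.0900, -0.1900, 0.1700)

Δω = ω₁−ω₀ = (-0.00096000, -0.37520000, 0.05302857)
ω₀×(Iω₀) = (-0.0864, -0.0024, -0.0156)
applied torque τ = (-0.0900, -0.1900, 0.1700)
velocity change Δv = (-0.05600000, -0.04160000, 0.02080000)
applied force F = (-3.5000, -2.6000, 1.3000)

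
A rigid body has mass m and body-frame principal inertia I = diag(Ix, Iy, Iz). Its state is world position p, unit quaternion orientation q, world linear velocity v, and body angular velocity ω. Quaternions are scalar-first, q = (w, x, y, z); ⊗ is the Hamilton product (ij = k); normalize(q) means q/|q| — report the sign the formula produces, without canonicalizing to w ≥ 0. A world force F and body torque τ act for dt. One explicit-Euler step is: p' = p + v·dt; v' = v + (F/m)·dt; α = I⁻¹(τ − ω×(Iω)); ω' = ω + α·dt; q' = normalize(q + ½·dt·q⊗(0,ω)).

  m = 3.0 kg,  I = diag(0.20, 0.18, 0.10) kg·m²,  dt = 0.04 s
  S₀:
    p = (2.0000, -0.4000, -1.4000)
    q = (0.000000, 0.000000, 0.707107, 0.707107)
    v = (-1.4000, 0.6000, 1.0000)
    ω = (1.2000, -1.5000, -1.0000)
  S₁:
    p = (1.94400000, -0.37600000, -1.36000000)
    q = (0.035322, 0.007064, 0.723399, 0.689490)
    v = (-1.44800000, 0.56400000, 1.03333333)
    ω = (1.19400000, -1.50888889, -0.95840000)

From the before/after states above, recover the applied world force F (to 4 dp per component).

Δv = v₁−v₀ = (-0.04800000, -0.03600000, 0.03333333)
F = m·Δv/dt = (-3.6000, -2.7000, 2.5000)

F = (-3.6000, -2.7000, 2.5000)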